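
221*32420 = 7164820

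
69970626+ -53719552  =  16251074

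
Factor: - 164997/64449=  - 3^2*11^( - 1)*31^ (-1 )*97^1= - 873/341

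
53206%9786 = 4276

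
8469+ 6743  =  15212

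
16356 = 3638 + 12718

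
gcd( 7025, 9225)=25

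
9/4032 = 1/448 = 0.00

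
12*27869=334428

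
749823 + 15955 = 765778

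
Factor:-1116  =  -2^2*3^2*31^1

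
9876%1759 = 1081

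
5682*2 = 11364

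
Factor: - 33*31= - 3^1*11^1* 31^1 = - 1023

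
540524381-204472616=336051765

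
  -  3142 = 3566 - 6708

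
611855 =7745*79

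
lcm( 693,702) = 54054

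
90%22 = 2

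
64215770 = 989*64930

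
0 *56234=0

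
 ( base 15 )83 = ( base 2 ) 1111011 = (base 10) 123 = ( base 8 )173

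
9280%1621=1175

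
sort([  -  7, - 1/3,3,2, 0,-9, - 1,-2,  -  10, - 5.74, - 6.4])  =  [-10, - 9, - 7,  -  6.4, - 5.74 , - 2,-1,- 1/3, 0, 2, 3]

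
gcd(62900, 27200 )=1700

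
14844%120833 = 14844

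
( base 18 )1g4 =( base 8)1150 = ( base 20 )1AG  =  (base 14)320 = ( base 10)616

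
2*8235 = 16470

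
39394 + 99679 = 139073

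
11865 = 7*1695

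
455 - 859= - 404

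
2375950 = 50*47519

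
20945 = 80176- 59231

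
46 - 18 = 28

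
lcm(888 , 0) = 0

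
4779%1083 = 447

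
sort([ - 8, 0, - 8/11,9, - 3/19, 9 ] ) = [ - 8, - 8/11, - 3/19, 0, 9, 9]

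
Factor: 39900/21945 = 20/11= 2^2*5^1*11^ ( - 1) 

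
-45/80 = -1 + 7/16 = - 0.56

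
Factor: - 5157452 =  - 2^2 * 1289363^1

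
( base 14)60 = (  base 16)54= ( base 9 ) 103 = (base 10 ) 84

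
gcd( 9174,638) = 22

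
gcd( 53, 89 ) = 1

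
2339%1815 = 524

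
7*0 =0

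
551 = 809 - 258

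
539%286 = 253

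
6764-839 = 5925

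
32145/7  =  4592 + 1/7 = 4592.14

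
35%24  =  11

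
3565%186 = 31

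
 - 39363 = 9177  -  48540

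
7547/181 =41+126/181= 41.70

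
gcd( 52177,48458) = 1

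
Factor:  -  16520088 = -2^3*3^1* 13^2*4073^1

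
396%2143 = 396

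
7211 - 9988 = -2777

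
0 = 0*661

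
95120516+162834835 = 257955351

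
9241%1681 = 836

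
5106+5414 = 10520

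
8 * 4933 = 39464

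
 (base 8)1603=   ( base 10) 899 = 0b1110000011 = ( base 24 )1DB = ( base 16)383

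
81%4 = 1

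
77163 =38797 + 38366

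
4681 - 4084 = 597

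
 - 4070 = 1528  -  5598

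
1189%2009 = 1189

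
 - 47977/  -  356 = 47977/356 = 134.77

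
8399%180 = 119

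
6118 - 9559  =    -  3441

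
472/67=7 + 3/67=   7.04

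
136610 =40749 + 95861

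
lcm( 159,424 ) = 1272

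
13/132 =13/132 = 0.10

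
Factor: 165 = 3^1*5^1*11^1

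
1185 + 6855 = 8040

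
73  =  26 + 47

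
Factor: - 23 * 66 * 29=-2^1* 3^1*11^1*23^1*29^1= -  44022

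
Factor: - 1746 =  - 2^1  *3^2*97^1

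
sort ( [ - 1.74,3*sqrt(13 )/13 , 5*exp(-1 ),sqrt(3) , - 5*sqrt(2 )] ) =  [ - 5*sqrt(2 ),  -  1.74,  3*sqrt(13) /13, sqrt( 3), 5 * exp (-1)]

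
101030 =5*20206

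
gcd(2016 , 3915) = 9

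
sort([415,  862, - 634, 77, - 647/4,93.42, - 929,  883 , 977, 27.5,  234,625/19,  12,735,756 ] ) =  [-929, - 634,-647/4,  12,27.5,625/19,77,93.42,234 , 415,735,756,862, 883,977] 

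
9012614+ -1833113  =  7179501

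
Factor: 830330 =2^1*5^1 * 43^1*1931^1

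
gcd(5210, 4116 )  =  2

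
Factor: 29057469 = 3^1*7^1 * 37^1 * 37397^1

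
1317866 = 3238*407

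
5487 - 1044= 4443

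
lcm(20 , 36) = 180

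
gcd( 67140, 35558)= 2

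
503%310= 193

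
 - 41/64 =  - 1 + 23/64 = - 0.64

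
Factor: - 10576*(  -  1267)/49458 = 2^3 * 3^( - 1) * 7^1*181^1*661^1 * 8243^( - 1) = 6699896/24729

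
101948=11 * 9268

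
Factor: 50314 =2^1 * 11^1*2287^1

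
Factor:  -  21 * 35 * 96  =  -2^5 * 3^2*5^1*7^2 =- 70560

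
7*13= 91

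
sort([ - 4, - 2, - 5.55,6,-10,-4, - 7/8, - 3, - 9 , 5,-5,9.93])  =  [-10,- 9, - 5.55, - 5, -4,-4,-3, - 2,-7/8,5,6,9.93] 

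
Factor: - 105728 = - 2^8*7^1*59^1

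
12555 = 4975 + 7580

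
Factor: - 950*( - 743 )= 705850 = 2^1 * 5^2*19^1* 743^1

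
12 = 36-24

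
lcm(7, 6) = 42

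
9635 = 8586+1049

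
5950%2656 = 638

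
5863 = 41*143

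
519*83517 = 43345323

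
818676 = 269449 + 549227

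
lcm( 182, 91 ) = 182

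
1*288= 288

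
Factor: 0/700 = 0^1=0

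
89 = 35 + 54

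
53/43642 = 53/43642 = 0.00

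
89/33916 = 89/33916 = 0.00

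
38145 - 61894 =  - 23749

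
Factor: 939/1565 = 3^1 *5^( - 1 ) = 3/5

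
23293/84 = 23293/84 = 277.30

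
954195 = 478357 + 475838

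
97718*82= 8012876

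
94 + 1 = 95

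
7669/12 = 7669/12 = 639.08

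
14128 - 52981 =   -  38853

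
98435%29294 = 10553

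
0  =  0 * 23890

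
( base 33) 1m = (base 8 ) 67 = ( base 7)106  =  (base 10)55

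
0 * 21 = 0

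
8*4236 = 33888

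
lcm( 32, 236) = 1888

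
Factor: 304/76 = 4 = 2^2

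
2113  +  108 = 2221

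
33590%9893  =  3911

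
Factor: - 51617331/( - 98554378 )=2^( - 1 )*3^5*13^( - 2) * 37^1*151^( - 1)*1931^( - 1)*5741^1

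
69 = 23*3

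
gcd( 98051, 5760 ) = 1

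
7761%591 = 78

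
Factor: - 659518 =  - 2^1*29^1*83^1*137^1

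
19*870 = 16530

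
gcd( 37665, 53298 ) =81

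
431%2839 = 431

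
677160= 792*855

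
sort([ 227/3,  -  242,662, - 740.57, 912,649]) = [ - 740.57,  -  242, 227/3,649,662,912]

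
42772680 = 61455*696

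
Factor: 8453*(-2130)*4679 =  - 84244880310=-2^1 * 3^1*5^1  *71^1*79^1*107^1*4679^1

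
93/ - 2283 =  - 1+730/761=- 0.04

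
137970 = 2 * 68985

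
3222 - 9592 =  - 6370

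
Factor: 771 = 3^1 * 257^1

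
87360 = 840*104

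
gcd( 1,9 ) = 1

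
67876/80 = 16969/20 = 848.45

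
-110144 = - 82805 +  - 27339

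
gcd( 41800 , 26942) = 38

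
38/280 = 19/140 = 0.14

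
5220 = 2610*2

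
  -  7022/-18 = 390 + 1/9 = 390.11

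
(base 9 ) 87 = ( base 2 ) 1001111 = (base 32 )2F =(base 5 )304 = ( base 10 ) 79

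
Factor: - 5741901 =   -  3^3*11^1*19333^1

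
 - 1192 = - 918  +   - 274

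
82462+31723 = 114185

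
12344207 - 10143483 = 2200724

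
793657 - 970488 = - 176831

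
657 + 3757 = 4414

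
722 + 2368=3090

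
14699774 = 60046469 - 45346695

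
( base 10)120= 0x78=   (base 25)4k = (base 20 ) 60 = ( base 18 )6C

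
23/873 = 23/873 = 0.03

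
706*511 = 360766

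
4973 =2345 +2628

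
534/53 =10 +4/53 = 10.08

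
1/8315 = 1/8315 = 0.00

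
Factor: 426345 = 3^1 * 5^1*43^1*661^1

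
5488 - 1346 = 4142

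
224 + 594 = 818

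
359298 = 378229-18931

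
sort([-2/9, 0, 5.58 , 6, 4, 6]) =[-2/9, 0, 4 , 5.58, 6, 6]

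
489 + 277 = 766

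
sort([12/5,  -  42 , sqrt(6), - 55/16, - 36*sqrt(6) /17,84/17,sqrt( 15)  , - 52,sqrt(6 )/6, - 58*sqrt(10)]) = [ - 58*sqrt( 10), - 52, - 42, - 36*sqrt( 6 )/17, -55/16,sqrt(6) /6, 12/5,sqrt(6 ), sqrt(15 ),84/17 ]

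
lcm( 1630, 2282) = 11410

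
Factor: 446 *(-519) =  - 231474 = -2^1*3^1*173^1*223^1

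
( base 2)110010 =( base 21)28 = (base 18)2E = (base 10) 50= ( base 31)1J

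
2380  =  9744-7364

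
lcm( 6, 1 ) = 6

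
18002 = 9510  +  8492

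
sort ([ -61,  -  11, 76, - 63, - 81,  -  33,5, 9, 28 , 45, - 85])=[ -85, - 81,-63, - 61, - 33, - 11,5,9,28,45, 76 ] 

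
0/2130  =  0 = 0.00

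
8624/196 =44 = 44.00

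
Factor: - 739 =-739^1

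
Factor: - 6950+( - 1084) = -2^1 * 3^1 * 13^1*103^1 = -8034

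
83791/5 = 16758  +  1/5=16758.20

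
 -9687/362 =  - 9687/362=- 26.76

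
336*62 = 20832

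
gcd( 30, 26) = 2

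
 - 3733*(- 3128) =11676824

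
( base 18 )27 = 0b101011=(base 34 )19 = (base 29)1e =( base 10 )43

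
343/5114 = 343/5114 = 0.07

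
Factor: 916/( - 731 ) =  -2^2*17^( - 1 )*43^(  -  1) *229^1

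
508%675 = 508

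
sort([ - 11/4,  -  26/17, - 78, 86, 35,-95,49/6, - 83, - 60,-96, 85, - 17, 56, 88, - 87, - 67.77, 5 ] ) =[  -  96,-95, - 87,-83, -78, - 67.77 ,-60,- 17, -11/4 , - 26/17, 5,  49/6, 35,56, 85, 86,  88 ]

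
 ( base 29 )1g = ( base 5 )140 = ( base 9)50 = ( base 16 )2D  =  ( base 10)45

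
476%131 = 83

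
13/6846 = 13/6846 =0.00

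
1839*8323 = 15305997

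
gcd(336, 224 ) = 112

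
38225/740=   7645/148 = 51.66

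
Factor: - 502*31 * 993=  - 2^1*3^1 * 31^1*251^1*331^1 = - 15453066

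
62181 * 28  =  1741068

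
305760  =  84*3640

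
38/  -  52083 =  - 1 + 52045/52083   =  - 0.00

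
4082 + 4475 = 8557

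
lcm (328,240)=9840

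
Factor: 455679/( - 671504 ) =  - 2^( - 4)*3^3*7^1 * 2411^1*41969^( - 1)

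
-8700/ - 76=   2175/19 = 114.47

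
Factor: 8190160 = 2^4*5^1*11^1*41^1 * 227^1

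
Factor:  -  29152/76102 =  - 2^4*13^( - 1 )*911^1 * 2927^(  -  1) = - 14576/38051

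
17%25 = 17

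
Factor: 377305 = 5^1 * 59^1 * 1279^1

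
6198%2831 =536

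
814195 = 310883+503312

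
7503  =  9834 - 2331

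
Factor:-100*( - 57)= 2^2*3^1*5^2*19^1 = 5700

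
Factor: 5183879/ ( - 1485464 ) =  - 2^( - 3 )*185683^( - 1 ) * 5183879^1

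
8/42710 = 4/21355 = 0.00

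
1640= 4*410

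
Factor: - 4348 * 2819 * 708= -2^4*3^1*59^1 * 1087^1*2819^1  =  -8677964496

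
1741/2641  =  1741/2641 = 0.66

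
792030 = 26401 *30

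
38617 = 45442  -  6825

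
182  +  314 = 496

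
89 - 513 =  - 424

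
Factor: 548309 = 548309^1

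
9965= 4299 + 5666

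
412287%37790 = 34387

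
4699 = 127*37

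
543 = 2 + 541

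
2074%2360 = 2074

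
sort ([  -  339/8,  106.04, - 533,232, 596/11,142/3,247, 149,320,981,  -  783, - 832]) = [  -  832, - 783,-533,-339/8,142/3,596/11,106.04,149, 232,247 , 320,  981]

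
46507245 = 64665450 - 18158205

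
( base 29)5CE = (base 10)4567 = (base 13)2104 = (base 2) 1000111010111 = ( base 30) 527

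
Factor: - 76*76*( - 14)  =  2^5 * 7^1*19^2= 80864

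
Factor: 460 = 2^2*5^1*23^1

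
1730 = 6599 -4869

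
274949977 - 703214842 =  - 428264865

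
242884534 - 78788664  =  164095870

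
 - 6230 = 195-6425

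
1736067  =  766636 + 969431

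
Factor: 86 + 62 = 148= 2^2*37^1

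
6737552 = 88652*76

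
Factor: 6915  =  3^1*5^1*461^1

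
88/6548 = 22/1637 = 0.01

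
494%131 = 101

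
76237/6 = 76237/6=12706.17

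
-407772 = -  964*423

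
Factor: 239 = 239^1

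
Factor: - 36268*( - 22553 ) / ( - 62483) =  - 2^2 * 19^1*1187^1*9067^1*62483^ (  -  1)  =  - 817952204/62483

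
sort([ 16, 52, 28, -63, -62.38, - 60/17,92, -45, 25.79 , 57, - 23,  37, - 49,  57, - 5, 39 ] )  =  [  -  63, - 62.38,-49, - 45, - 23,  -  5, - 60/17, 16,25.79 , 28, 37,39,  52,57, 57 , 92]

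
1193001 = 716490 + 476511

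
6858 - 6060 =798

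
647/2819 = 647/2819=0.23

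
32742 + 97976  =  130718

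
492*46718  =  22985256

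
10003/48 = 208+19/48 = 208.40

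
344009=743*463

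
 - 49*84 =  - 4116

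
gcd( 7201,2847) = 1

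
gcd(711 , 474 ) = 237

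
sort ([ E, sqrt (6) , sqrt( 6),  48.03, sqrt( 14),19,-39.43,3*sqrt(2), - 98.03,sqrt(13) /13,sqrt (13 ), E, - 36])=[- 98.03, - 39.43, - 36, sqrt( 13)/13,sqrt( 6), sqrt( 6),E,E,sqrt (13),sqrt(14),3*sqrt( 2),19,48.03 ]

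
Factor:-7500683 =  -47^1* 159589^1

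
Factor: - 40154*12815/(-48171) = 514573510/48171 = 2^1*3^( - 1)*5^1*11^1*17^1*233^1*1181^1*16057^( - 1 ) 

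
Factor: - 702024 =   -  2^3*3^1*29251^1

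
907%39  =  10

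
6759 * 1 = 6759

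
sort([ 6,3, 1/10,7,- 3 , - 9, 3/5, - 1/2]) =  [  -  9, - 3, - 1/2, 1/10, 3/5,3,  6,7 ] 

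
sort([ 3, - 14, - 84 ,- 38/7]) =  [-84, - 14 ,-38/7 , 3]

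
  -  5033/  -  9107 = 719/1301 = 0.55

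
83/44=83/44 =1.89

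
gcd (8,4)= 4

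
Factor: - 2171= - 13^1*167^1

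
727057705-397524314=329533391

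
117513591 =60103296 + 57410295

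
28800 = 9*3200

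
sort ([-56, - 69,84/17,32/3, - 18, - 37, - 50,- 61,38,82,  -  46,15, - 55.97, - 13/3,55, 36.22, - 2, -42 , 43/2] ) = [ - 69,  -  61  ,-56,  -  55.97,-50, - 46, - 42, - 37,-18, - 13/3, - 2, 84/17,32/3, 15, 43/2 , 36.22, 38, 55,82]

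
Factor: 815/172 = 2^(-2)*5^1*43^ ( - 1)*163^1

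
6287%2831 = 625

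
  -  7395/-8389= 7395/8389 = 0.88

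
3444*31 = 106764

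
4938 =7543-2605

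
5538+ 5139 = 10677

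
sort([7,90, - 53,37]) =[-53, 7,37, 90]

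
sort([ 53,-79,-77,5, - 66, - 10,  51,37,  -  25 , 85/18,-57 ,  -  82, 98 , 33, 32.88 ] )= [ - 82,-79,- 77 , - 66,  -  57, - 25,-10 , 85/18, 5 , 32.88,33,37, 51,53, 98] 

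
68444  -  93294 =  - 24850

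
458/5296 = 229/2648 = 0.09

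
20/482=10/241  =  0.04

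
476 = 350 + 126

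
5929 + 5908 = 11837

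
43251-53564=  -  10313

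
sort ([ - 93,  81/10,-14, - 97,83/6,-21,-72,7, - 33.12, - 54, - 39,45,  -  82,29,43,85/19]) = [-97, - 93,-82, - 72,-54,- 39,-33.12, - 21, - 14,85/19,7,81/10,  83/6,29, 43,45]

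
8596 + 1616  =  10212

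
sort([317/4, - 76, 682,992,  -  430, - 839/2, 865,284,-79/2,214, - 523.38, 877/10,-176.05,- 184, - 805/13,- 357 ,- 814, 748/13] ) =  [ - 814, - 523.38,-430,- 839/2, - 357, - 184,  -  176.05, - 76,  -  805/13, - 79/2, 748/13, 317/4,877/10, 214,284, 682 , 865,  992]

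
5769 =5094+675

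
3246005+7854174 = 11100179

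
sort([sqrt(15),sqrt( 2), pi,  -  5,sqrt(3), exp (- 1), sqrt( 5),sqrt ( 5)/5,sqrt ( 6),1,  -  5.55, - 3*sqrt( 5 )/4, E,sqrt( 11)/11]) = [- 5.55, - 5,-3 * sqrt( 5)/4,  sqrt( 11)/11, exp(-1),sqrt(5)/5,1,sqrt( 2 ),  sqrt ( 3), sqrt( 5),sqrt( 6 ),E, pi,  sqrt( 15)] 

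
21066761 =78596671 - 57529910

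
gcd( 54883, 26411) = 1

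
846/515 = 846/515 = 1.64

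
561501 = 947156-385655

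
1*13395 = 13395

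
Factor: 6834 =2^1*3^1*17^1 * 67^1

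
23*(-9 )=  -  207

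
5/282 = 5/282 = 0.02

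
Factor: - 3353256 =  - 2^3*3^2*46573^1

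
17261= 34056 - 16795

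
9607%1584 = 103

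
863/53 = 863/53 = 16.28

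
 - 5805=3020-8825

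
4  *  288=1152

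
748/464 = 187/116 = 1.61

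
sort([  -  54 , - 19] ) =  [ - 54, - 19]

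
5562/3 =1854  =  1854.00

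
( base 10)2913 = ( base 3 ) 10222220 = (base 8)5541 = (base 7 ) 11331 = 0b101101100001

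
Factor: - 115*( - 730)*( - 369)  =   - 30977550 = - 2^1*3^2 * 5^2*23^1*41^1*73^1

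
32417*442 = 14328314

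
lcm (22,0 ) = 0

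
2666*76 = 202616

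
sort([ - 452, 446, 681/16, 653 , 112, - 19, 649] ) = [ - 452, - 19, 681/16,112, 446, 649,  653]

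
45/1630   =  9/326=0.03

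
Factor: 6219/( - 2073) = -3= - 3^1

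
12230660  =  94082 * 130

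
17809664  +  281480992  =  299290656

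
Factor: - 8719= -8719^1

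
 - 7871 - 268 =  - 8139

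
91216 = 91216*1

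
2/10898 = 1/5449 = 0.00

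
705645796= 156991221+548654575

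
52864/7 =7552= 7552.00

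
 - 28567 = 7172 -35739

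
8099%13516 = 8099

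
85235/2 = 42617 + 1/2 =42617.50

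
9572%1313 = 381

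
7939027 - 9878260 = -1939233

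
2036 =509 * 4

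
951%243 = 222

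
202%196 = 6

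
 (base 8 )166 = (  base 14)86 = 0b1110110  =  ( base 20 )5i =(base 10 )118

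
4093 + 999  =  5092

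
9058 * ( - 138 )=-1250004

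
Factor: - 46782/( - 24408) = 23/12 = 2^(-2 )*3^( - 1)*23^1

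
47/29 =1  +  18/29 = 1.62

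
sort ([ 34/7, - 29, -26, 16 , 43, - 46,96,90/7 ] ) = [ - 46, - 29, - 26,34/7, 90/7,16,43 , 96]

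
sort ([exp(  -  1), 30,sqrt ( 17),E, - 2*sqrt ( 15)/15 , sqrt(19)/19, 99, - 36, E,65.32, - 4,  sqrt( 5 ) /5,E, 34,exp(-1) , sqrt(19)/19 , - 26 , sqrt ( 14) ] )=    [ - 36,-26, - 4, - 2 * sqrt( 15)/15,sqrt( 19)/19 , sqrt(19 )/19, exp ( - 1 ),exp( - 1) , sqrt( 5) /5,E,  E,  E, sqrt(14),sqrt(17 ),30,  34,  65.32,99 ] 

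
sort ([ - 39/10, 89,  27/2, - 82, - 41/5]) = [ - 82, - 41/5, - 39/10,27/2,89]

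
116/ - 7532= -1+1854/1883 = -0.02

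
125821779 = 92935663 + 32886116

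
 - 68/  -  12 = 17/3 = 5.67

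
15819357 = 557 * 28401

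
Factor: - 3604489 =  - 7^2*73561^1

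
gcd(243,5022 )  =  81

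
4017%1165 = 522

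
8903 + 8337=17240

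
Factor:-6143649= -3^1*2047883^1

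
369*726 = 267894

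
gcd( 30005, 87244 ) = 17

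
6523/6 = 1087+1/6 = 1087.17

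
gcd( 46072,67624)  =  8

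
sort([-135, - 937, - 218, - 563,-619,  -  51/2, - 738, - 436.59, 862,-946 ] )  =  [ - 946, - 937, - 738,-619, - 563,-436.59,-218,  -  135, - 51/2,862]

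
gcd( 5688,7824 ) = 24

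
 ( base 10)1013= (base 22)221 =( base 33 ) un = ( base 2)1111110101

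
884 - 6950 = - 6066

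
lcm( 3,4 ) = 12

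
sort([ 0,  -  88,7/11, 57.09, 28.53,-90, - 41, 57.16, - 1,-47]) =[-90 , -88 ,-47, -41, - 1 , 0, 7/11,  28.53,57.09 , 57.16 ]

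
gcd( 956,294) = 2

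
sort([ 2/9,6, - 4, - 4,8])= [ - 4,  -  4,2/9,6, 8] 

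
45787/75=610 + 37/75 = 610.49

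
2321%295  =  256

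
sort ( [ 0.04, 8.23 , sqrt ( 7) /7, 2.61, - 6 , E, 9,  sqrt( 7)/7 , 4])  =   [ - 6,0.04 , sqrt( 7 )/7 , sqrt( 7 ) /7 , 2.61, E,4, 8.23, 9] 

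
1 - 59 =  - 58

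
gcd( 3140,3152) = 4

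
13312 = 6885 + 6427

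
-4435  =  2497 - 6932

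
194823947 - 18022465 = 176801482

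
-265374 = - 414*641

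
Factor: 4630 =2^1*5^1 *463^1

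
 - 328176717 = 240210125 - 568386842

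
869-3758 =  - 2889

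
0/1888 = 0=0.00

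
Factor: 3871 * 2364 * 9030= 2^3*3^2 * 5^1*7^3*43^1 * 79^1*197^1= 82633927320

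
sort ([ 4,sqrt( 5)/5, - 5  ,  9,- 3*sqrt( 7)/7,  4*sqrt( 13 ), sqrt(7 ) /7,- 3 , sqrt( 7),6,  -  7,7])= [ - 7 , - 5, - 3, - 3*sqrt( 7)/7,sqrt(7)/7  ,  sqrt( 5) /5 , sqrt( 7), 4, 6,7 , 9, 4*sqrt( 13 )] 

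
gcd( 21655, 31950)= 355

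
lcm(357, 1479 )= 10353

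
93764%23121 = 1280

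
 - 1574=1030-2604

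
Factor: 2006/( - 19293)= - 2^1*3^ (  -  1 )*17^1 * 109^( - 1 )=- 34/327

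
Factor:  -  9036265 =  - 5^1*7^1 * 17^1*15187^1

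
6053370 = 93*65090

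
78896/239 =330 + 26/239  =  330.11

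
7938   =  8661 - 723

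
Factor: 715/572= 5/4 = 2^ ( -2)*5^1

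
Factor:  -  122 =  - 2^1*61^1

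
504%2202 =504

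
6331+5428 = 11759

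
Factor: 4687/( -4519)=  -  43^1*109^1* 4519^( - 1) 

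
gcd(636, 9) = 3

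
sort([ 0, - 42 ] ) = [-42, 0]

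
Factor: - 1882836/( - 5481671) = 2^2 * 3^2 * 13^(  -  1)*19^( - 1 )*22193^( - 1)*52301^1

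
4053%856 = 629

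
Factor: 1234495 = 5^1*246899^1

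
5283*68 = 359244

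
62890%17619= 10033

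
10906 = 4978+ 5928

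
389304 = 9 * 43256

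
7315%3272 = 771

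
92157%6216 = 5133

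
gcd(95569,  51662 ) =1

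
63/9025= 63/9025 = 0.01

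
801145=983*815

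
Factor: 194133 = 3^1 * 163^1*397^1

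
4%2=0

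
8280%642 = 576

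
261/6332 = 261/6332 = 0.04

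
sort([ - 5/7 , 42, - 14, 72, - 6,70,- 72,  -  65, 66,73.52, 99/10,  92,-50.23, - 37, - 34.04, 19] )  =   [ - 72, - 65, - 50.23, - 37,  -  34.04, - 14, - 6,  -  5/7, 99/10, 19, 42, 66, 70,72, 73.52,  92] 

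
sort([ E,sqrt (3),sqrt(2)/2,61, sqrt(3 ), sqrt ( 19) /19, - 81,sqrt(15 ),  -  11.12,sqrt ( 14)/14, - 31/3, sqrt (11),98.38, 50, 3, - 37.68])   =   [ - 81,-37.68,  -  11.12,-31/3,sqrt(19 ) /19, sqrt(  14)/14, sqrt ( 2)/2, sqrt( 3), sqrt(3),E,3,sqrt(11 ),sqrt( 15 ),50,61,98.38] 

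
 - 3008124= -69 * 43596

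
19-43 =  - 24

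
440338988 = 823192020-382853032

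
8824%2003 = 812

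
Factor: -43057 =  - 7^1*6151^1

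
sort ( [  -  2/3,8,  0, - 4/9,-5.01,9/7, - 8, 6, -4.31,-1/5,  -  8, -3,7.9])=[ - 8,  -  8, - 5.01 , - 4.31, - 3, - 2/3,  -  4/9, - 1/5, 0,9/7,  6,7.9,8]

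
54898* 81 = 4446738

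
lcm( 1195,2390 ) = 2390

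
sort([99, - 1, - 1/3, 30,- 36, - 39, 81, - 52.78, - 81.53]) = [ - 81.53,-52.78,-39, - 36, - 1, - 1/3, 30, 81, 99 ]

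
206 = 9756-9550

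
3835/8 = 479+3/8=479.38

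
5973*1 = 5973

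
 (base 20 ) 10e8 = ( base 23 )ff8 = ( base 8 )20140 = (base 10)8288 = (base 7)33110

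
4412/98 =2206/49 = 45.02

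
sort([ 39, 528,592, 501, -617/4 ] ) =[  -  617/4,  39, 501,528,592]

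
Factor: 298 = 2^1*149^1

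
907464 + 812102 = 1719566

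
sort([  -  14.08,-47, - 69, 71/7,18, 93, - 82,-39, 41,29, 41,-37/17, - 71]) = [ - 82,-71,-69,-47, - 39, - 14.08, - 37/17,71/7, 18, 29, 41, 41, 93]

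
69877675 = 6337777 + 63539898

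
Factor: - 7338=-2^1*3^1 * 1223^1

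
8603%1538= 913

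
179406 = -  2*(- 89703 )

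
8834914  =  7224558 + 1610356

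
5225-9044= - 3819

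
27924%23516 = 4408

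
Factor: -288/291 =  - 96/97 = - 2^5*3^1  *  97^( - 1)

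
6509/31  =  209 + 30/31 = 209.97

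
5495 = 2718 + 2777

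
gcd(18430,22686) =38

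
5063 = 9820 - 4757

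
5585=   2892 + 2693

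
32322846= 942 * 34313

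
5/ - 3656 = - 1  +  3651/3656 = - 0.00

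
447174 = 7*63882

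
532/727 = 532/727 = 0.73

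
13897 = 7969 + 5928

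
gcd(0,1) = 1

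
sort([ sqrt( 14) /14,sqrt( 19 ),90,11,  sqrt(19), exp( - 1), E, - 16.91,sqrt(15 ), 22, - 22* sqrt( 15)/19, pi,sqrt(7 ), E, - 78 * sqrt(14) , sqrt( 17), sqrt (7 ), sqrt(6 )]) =[ - 78 * sqrt(14 ),  -  16.91, - 22*sqrt( 15 ) /19,sqrt(14)/14, exp( - 1) , sqrt(6),sqrt( 7 ),sqrt (7 ), E,E,pi,sqrt(15),sqrt(17 ),sqrt( 19),sqrt(19),11,22,90]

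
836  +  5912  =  6748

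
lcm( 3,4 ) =12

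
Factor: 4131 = 3^5*17^1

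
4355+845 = 5200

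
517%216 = 85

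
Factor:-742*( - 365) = 2^1*5^1 * 7^1*53^1*73^1 = 270830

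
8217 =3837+4380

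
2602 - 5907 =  - 3305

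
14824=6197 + 8627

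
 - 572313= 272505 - 844818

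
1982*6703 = 13285346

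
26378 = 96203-69825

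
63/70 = 9/10 = 0.90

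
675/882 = 75/98 = 0.77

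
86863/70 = 12409/10 = 1240.90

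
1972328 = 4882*404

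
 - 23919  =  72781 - 96700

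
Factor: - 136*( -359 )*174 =2^4*3^1*17^1 *29^1*359^1  =  8495376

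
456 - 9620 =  - 9164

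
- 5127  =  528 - 5655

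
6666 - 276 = 6390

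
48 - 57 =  - 9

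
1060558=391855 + 668703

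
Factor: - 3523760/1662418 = -2^3*5^1*17^1*241^( - 1 )*2591^1*3449^( - 1)=-1761880/831209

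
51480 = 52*990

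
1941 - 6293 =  - 4352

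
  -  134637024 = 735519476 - 870156500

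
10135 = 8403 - -1732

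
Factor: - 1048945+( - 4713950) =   -  5762895 = - 3^1*5^1*384193^1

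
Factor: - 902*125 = - 112750 = -2^1*5^3*11^1*41^1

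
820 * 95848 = 78595360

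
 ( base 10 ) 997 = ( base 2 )1111100101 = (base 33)u7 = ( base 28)17h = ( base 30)137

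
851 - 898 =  - 47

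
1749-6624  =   - 4875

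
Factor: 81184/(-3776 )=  - 2^ ( - 1)*43^1 = - 43/2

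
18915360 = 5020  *3768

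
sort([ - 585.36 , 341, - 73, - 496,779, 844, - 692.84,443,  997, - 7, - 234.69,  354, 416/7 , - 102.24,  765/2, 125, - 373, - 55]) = [  -  692.84, - 585.36,  -  496,  -  373, - 234.69, - 102.24, - 73,  -  55, - 7,416/7,125,341, 354, 765/2, 443, 779, 844, 997 ]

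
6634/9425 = 6634/9425 = 0.70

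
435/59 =7 + 22/59 = 7.37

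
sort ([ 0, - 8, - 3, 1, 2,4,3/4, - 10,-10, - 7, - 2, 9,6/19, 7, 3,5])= [ - 10, - 10, - 8,-7, - 3, - 2,0 , 6/19, 3/4,1,2,3, 4, 5, 7, 9] 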